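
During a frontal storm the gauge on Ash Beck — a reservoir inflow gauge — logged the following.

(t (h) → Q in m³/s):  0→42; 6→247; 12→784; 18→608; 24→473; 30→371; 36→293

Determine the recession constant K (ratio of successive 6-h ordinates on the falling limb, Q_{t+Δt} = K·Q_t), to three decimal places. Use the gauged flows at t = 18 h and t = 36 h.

Using the recession-limb readings at t = 18 h and t = 36 h: Q falls from 608 to 293 m³/s over 3 intervals.
K = (Q₂/Q₁)^(1/3) = (293/608)^(1/3) = 0.784.

K ≈ 0.784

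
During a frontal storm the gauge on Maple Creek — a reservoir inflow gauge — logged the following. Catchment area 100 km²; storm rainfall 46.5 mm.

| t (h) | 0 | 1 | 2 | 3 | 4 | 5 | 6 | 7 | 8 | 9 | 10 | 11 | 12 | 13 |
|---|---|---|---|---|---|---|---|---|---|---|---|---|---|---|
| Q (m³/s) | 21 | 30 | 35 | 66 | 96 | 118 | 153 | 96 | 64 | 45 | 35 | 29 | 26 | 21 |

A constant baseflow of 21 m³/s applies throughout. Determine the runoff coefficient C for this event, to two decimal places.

ΣQ_DR = 541.0 m³/s; V = ΣQ_DR·Δt = 1.948 × 10^6 m³.
Runoff depth d = V / A = 19.48 mm.
C = d / P = 19.48 / 46.5 = 0.42.

C ≈ 0.42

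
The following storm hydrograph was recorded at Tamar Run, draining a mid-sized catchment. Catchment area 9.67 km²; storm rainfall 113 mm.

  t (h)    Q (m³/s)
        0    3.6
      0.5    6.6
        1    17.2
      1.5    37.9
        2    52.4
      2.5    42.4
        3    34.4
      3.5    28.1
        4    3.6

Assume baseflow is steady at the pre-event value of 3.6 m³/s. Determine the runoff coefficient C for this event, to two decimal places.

ΣQ_DR = 193.8 m³/s; V = ΣQ_DR·Δt = 3.488 × 10^5 m³.
Runoff depth d = V / A = 36.07 mm.
C = d / P = 36.07 / 113 = 0.32.

C ≈ 0.32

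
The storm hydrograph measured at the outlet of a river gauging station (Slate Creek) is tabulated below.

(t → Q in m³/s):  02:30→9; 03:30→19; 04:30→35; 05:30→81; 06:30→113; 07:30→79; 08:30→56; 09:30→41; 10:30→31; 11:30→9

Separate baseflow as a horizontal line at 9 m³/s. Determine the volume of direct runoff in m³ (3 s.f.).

V ≈ 1.38 × 10^6 m³

Direct-runoff ordinates (Q − Q_b): 0.0, 10.0, 26.0, 72.0, 104.0, 70.0, 47.0, 32.0, 22.0, 0.0 m³/s.
ΣQ_DR = 383.0 m³/s.
With Δt = 1 h = 3600 s, V = ΣQ_DR · Δt = 383.0 × 3600 = 1.38 × 10^6 m³.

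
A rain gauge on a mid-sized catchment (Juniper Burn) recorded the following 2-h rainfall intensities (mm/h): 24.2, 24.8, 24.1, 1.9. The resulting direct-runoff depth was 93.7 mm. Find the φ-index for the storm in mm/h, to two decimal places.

φ ≈ 8.75 mm/h

Only the 3 blocks with intensity above φ contribute runoff: 24.2, 24.8, 24.1 mm/h.
Σ(I−φ)·Δt = d  ⇒  (24.2+24.8+24.1 − 3φ)·2 = 93.7
φ = (73.10 − 93.7/2) / 3 = 8.75 mm/h.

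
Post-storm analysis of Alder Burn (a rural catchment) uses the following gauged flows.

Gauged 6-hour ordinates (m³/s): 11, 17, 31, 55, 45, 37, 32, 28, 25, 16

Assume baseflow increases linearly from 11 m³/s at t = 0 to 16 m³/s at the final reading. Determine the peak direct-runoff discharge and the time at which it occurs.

Q_p = 42.33 m³/s at t = 18 h

Subtracting baseflow gives direct-runoff ordinates: 0.00, 5.44, 18.89, 42.33, 31.78, 23.22, 17.67, 13.11, 9.56, 0.00 m³/s.
The maximum is 42.33 m³/s, occurring at the reading for t = 18 h.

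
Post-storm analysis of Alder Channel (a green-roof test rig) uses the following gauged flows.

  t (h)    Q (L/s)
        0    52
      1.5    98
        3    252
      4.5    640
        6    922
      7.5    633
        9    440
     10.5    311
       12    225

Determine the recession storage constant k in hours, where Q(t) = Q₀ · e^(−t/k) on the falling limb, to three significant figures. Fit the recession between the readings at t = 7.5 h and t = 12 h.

k ≈ 4.35 h

On the falling limb, Q drops from 633 to 225 L/s between t = 7.5 h and t = 12 h (Δt = 4.5 h).
k = −Δt / ln(Q₂/Q₁) = −4.5 / ln(225/633) = 4.35 h.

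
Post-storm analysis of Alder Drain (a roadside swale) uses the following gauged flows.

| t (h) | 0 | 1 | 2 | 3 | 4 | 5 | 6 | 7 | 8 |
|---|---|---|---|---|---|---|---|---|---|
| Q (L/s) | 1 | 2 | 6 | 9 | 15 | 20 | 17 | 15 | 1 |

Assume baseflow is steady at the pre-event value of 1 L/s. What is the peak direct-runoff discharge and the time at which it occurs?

Q_p = 19.0 L/s at t = 5 h

Subtracting baseflow gives direct-runoff ordinates: 0.0, 1.0, 5.0, 8.0, 14.0, 19.0, 16.0, 14.0, 0.0 L/s.
The maximum is 19.0 L/s, occurring at the reading for t = 5 h.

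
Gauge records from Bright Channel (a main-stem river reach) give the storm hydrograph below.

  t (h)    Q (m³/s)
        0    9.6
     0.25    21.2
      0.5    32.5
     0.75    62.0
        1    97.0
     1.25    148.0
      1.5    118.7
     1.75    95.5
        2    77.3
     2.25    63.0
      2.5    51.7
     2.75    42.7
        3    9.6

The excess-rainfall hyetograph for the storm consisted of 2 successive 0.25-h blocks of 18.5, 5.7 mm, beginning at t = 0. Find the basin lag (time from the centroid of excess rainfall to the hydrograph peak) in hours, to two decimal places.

Centroid of excess rainfall: t_c = Σ P_i·t̄_i / ΣP_i = 0.1839 h (block centres at 0.125, 0.375 h).
Hydrograph peak occurs at t = 1.25 h, so basin lag t_L = 1.25 − 0.1839 = 1.07 h.

t_L ≈ 1.07 h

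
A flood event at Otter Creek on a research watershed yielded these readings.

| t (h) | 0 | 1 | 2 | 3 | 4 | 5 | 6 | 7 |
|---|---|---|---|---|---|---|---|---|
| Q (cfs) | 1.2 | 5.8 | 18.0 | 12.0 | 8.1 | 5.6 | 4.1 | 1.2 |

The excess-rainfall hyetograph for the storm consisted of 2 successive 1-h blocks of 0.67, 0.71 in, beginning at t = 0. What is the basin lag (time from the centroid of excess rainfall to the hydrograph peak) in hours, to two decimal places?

t_L ≈ 0.99 h

Centroid of excess rainfall: t_c = Σ P_i·t̄_i / ΣP_i = 1.0145 h (block centres at 0.5, 1.5 h).
Hydrograph peak occurs at t = 2 h, so basin lag t_L = 2 − 1.0145 = 0.99 h.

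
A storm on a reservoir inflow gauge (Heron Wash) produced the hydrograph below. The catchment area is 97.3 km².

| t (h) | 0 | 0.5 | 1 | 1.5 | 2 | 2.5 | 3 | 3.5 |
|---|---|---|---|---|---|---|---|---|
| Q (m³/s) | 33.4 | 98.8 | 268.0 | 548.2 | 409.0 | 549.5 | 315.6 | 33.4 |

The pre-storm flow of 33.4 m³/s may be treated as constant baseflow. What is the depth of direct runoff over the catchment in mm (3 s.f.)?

d ≈ 36.8 mm

Direct runoff: 0.0, 65.4, 234.6, 514.8, 375.6, 516.1, 282.2, 0.0 m³/s; ΣQ_DR = 1989 m³/s.
V = ΣQ_DR · Δt = 1989 × 1800 s = 3.580 × 10^6 m³.
Over A = 97.3 km², depth = V / A = 36.8 mm.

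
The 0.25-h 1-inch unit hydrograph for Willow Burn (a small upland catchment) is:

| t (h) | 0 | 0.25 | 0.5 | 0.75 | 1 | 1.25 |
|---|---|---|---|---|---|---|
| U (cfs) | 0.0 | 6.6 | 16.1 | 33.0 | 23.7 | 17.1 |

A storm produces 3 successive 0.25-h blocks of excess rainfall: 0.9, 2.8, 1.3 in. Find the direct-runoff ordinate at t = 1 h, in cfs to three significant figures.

Q ≈ 135 cfs

By discrete convolution, Q_j = Σ (P_i / 1 in) · U_{j−i}.
At t = 1 h (j=4): Q = (0.9/1)·23.7 + (2.8/1)·33.0 + (1.3/1)·16.1 = 135 cfs.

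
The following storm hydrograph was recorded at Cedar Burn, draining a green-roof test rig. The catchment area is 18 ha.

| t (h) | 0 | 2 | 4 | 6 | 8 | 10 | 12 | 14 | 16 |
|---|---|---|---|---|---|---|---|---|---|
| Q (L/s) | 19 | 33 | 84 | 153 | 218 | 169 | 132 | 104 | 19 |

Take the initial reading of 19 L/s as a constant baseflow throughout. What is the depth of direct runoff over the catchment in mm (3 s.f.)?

Direct runoff: 0.0, 14.0, 65.0, 134.0, 199.0, 150.0, 113.0, 85.0, 0.0 L/s; ΣQ_DR = 760.0 L/s.
V = ΣQ_DR · Δt = 760.0 × 7200 s = 5.472 × 10^6 L.
Over A = 18 ha, depth = V / A = 30.4 mm.

d ≈ 30.4 mm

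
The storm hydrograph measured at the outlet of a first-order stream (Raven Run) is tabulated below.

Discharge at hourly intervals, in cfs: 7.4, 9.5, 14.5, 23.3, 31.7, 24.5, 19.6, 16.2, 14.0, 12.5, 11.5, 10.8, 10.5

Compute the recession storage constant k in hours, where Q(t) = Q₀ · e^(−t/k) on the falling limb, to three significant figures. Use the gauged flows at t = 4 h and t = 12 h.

k ≈ 7.24 h

On the falling limb, Q drops from 31.7 to 10.5 cfs between t = 4 h and t = 12 h (Δt = 8 h).
k = −Δt / ln(Q₂/Q₁) = −8 / ln(10.5/31.7) = 7.24 h.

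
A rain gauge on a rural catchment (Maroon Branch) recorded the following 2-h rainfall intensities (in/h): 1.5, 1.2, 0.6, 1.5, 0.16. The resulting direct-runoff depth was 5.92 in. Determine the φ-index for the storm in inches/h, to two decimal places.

φ ≈ 0.46 in/h

Only the 4 blocks with intensity above φ contribute runoff: 1.5, 1.2, 0.6, 1.5 in/h.
Σ(I−φ)·Δt = d  ⇒  (1.5+1.2+0.6+1.5 − 4φ)·2 = 5.92
φ = (4.800 − 5.92/2) / 4 = 0.46 in/h.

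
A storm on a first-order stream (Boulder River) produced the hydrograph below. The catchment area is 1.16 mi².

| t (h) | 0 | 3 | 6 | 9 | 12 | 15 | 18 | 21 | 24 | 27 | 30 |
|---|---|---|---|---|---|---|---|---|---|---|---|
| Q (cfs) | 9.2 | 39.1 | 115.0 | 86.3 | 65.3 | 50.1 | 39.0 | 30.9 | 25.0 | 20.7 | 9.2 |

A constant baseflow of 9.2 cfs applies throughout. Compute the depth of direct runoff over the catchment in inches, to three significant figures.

Direct runoff: 0.0, 29.9, 105.8, 77.1, 56.1, 40.9, 29.8, 21.7, 15.8, 11.5, 0.0 cfs; ΣQ_DR = 388.6 cfs.
V = ΣQ_DR · Δt = 388.6 × 10800 s = 4.197 × 10^6 ft³.
Over A = 1.16 mi², depth = V / A = 1.56 in.

d ≈ 1.56 in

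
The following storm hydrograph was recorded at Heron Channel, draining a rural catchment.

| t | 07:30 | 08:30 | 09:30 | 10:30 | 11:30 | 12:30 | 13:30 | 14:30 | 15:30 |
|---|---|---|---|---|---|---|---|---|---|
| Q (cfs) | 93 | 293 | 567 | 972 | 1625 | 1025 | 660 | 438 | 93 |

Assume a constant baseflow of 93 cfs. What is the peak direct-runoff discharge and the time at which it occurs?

Subtracting baseflow gives direct-runoff ordinates: 0.0, 200.0, 474.0, 879.0, 1532.0, 932.0, 567.0, 345.0, 0.0 cfs.
The maximum is 1532.0 cfs, occurring at the reading for t = 11:30.

Q_p = 1532.0 cfs at t = 11:30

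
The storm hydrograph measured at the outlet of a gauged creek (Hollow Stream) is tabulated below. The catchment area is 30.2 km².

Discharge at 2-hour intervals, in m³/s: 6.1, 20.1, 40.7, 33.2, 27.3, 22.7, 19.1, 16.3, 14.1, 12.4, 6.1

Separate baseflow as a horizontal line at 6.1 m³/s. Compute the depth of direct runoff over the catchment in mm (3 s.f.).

Direct runoff: 0.0, 14.0, 34.6, 27.1, 21.2, 16.6, 13.0, 10.2, 8.0, 6.3, 0.0 m³/s; ΣQ_DR = 151.0 m³/s.
V = ΣQ_DR · Δt = 151.0 × 7200 s = 1.087 × 10^6 m³.
Over A = 30.2 km², depth = V / A = 36.0 mm.

d ≈ 36.0 mm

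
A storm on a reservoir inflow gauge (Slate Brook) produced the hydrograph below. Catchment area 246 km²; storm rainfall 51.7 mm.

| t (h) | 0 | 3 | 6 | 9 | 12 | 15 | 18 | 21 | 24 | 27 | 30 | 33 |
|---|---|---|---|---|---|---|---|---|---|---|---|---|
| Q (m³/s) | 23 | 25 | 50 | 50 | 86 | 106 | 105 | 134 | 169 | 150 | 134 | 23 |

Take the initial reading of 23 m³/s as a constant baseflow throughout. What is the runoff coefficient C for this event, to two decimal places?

C ≈ 0.66

ΣQ_DR = 779.0 m³/s; V = ΣQ_DR·Δt = 8.413 × 10^6 m³.
Runoff depth d = V / A = 34.20 mm.
C = d / P = 34.20 / 51.7 = 0.66.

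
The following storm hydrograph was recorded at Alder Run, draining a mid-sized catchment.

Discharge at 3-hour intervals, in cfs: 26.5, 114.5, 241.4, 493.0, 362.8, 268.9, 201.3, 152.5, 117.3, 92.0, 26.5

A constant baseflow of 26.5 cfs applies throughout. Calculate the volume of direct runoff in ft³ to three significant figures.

Direct-runoff ordinates (Q − Q_b): 0.0, 88.0, 214.9, 466.5, 336.3, 242.4, 174.8, 126.0, 90.8, 65.5, 0.0 cfs.
ΣQ_DR = 1805 cfs.
With Δt = 3 h = 10800 s, V = ΣQ_DR · Δt = 1805 × 10800 = 1.95 × 10^7 ft³.

V ≈ 1.95 × 10^7 ft³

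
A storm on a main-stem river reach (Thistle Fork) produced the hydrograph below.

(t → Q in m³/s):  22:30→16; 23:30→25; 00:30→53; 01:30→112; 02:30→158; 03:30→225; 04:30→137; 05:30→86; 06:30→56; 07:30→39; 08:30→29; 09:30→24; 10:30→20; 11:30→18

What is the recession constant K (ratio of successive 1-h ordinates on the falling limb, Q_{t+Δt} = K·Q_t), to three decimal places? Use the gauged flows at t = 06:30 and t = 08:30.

K ≈ 0.720

Using the recession-limb readings at t = 06:30 and t = 08:30: Q falls from 56 to 29 m³/s over 2 intervals.
K = (Q₂/Q₁)^(1/2) = (29/56)^(1/2) = 0.720.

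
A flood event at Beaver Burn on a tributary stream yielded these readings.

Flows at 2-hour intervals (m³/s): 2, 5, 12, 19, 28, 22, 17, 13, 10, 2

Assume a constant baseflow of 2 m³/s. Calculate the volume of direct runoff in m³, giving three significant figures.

V ≈ 7.92 × 10^5 m³

Direct-runoff ordinates (Q − Q_b): 0.0, 3.0, 10.0, 17.0, 26.0, 20.0, 15.0, 11.0, 8.0, 0.0 m³/s.
ΣQ_DR = 110.0 m³/s.
With Δt = 2 h = 7200 s, V = ΣQ_DR · Δt = 110.0 × 7200 = 7.92 × 10^5 m³.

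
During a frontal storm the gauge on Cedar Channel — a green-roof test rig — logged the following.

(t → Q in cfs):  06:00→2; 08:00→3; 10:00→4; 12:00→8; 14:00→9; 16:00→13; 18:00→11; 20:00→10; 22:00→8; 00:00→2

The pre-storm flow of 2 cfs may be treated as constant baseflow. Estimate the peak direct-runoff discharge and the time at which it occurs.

Q_p = 11.0 cfs at t = 16:00

Subtracting baseflow gives direct-runoff ordinates: 0.0, 1.0, 2.0, 6.0, 7.0, 11.0, 9.0, 8.0, 6.0, 0.0 cfs.
The maximum is 11.0 cfs, occurring at the reading for t = 16:00.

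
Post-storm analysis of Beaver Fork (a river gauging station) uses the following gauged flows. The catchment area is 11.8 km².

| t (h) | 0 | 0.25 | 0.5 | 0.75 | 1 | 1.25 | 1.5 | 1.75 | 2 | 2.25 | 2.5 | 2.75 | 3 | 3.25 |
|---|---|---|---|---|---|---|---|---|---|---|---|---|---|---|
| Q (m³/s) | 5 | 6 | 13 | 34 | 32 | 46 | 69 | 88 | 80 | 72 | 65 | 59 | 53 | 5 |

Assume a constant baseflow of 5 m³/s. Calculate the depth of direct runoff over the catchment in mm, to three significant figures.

d ≈ 42.5 mm

Direct runoff: 0.0, 1.0, 8.0, 29.0, 27.0, 41.0, 64.0, 83.0, 75.0, 67.0, 60.0, 54.0, 48.0, 0.0 m³/s; ΣQ_DR = 557.0 m³/s.
V = ΣQ_DR · Δt = 557.0 × 900 s = 5.013 × 10^5 m³.
Over A = 11.8 km², depth = V / A = 42.5 mm.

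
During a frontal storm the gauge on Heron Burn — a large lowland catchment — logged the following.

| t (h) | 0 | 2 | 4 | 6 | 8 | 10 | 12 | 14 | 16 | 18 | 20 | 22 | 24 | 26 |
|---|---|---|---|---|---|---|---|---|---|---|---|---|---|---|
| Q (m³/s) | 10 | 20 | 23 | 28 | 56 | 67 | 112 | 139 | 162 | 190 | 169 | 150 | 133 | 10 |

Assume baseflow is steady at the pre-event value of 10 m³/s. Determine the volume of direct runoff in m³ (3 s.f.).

V ≈ 8.13 × 10^6 m³

Direct-runoff ordinates (Q − Q_b): 0.0, 10.0, 13.0, 18.0, 46.0, 57.0, 102.0, 129.0, 152.0, 180.0, 159.0, 140.0, 123.0, 0.0 m³/s.
ΣQ_DR = 1129 m³/s.
With Δt = 2 h = 7200 s, V = ΣQ_DR · Δt = 1129 × 7200 = 8.13 × 10^6 m³.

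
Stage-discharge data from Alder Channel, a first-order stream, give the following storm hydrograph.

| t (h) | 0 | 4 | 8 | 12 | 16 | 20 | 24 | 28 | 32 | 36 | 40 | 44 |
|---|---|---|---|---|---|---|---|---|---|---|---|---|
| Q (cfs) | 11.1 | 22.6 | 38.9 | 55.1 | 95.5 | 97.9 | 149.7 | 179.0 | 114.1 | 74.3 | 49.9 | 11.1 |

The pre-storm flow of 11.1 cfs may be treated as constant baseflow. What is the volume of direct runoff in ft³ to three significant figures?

V ≈ 1.10 × 10^7 ft³

Direct-runoff ordinates (Q − Q_b): 0.0, 11.5, 27.8, 44.0, 84.4, 86.8, 138.6, 167.9, 103.0, 63.2, 38.8, 0.0 cfs.
ΣQ_DR = 766.0 cfs.
With Δt = 4 h = 14400 s, V = ΣQ_DR · Δt = 766.0 × 14400 = 1.10 × 10^7 ft³.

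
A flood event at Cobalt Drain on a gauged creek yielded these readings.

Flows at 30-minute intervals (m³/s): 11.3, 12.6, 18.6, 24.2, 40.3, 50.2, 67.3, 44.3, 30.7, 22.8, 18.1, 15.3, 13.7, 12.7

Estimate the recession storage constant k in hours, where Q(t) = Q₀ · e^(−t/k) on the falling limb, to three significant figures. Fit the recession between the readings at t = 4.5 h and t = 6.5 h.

On the falling limb, Q drops from 22.8 to 12.7 m³/s between t = 4.5 h and t = 6.5 h (Δt = 2 h).
k = −Δt / ln(Q₂/Q₁) = −2 / ln(12.7/22.8) = 3.42 h.

k ≈ 3.42 h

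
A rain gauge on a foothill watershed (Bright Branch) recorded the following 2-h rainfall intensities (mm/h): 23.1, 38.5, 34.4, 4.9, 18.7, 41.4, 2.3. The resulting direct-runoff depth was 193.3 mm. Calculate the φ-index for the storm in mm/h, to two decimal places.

φ ≈ 11.89 mm/h

Only the 5 blocks with intensity above φ contribute runoff: 23.1, 38.5, 34.4, 18.7, 41.4 mm/h.
Σ(I−φ)·Δt = d  ⇒  (23.1+38.5+34.4+18.7+41.4 − 5φ)·2 = 193.3
φ = (156.1 − 193.3/2) / 5 = 11.89 mm/h.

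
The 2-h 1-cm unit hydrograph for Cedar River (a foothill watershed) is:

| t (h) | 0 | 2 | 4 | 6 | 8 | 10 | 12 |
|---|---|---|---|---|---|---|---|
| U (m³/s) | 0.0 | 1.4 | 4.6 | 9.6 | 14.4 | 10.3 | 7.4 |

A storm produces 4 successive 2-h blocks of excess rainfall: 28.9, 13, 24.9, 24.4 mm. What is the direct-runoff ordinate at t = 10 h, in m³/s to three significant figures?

Q ≈ 83.6 m³/s

By discrete convolution, Q_j = Σ (P_i / 10 mm) · U_{j−i}.
At t = 10 h (j=5): Q = (28.9/10)·10.3 + (13/10)·14.4 + (24.9/10)·9.6 + (24.4/10)·4.6 = 83.6 m³/s.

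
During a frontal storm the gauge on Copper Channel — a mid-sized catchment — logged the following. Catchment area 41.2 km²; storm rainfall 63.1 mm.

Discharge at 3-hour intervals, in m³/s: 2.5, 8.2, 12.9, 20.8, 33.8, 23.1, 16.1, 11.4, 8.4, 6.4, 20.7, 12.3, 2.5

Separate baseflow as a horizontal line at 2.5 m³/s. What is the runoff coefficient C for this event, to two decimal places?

C ≈ 0.61

ΣQ_DR = 146.6 m³/s; V = ΣQ_DR·Δt = 1.583 × 10^6 m³.
Runoff depth d = V / A = 38.43 mm.
C = d / P = 38.43 / 63.1 = 0.61.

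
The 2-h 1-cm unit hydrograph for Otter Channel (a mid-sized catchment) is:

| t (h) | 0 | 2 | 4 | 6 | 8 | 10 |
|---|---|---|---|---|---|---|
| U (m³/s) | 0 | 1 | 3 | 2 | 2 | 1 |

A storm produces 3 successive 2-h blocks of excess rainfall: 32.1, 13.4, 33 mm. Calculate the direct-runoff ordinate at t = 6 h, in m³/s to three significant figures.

Q ≈ 13.7 m³/s

By discrete convolution, Q_j = Σ (P_i / 10 mm) · U_{j−i}.
At t = 6 h (j=3): Q = (32.1/10)·2 + (13.4/10)·3 + (33/10)·1 = 13.7 m³/s.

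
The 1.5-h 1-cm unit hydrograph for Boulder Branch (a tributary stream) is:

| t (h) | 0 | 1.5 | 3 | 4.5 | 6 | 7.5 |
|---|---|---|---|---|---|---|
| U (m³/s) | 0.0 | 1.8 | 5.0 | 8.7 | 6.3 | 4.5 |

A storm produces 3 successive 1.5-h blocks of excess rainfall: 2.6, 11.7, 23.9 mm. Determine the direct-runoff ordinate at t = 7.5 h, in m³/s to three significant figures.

By discrete convolution, Q_j = Σ (P_i / 10 mm) · U_{j−i}.
At t = 7.5 h (j=5): Q = (2.6/10)·4.5 + (11.7/10)·6.3 + (23.9/10)·8.7 = 29.3 m³/s.

Q ≈ 29.3 m³/s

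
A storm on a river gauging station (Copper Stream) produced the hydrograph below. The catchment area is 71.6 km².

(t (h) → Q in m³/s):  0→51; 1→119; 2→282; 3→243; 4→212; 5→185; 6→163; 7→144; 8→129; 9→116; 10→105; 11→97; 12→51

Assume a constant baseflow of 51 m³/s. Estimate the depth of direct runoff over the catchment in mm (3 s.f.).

d ≈ 62.0 mm

Direct runoff: 0.0, 68.0, 231.0, 192.0, 161.0, 134.0, 112.0, 93.0, 78.0, 65.0, 54.0, 46.0, 0.0 m³/s; ΣQ_DR = 1234 m³/s.
V = ΣQ_DR · Δt = 1234 × 3600 s = 4.442 × 10^6 m³.
Over A = 71.6 km², depth = V / A = 62.0 mm.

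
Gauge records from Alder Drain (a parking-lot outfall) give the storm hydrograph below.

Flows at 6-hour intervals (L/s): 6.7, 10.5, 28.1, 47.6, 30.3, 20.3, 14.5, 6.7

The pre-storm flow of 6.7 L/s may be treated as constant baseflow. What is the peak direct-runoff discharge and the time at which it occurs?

Subtracting baseflow gives direct-runoff ordinates: 0.0, 3.8, 21.4, 40.9, 23.6, 13.6, 7.8, 0.0 L/s.
The maximum is 40.9 L/s, occurring at the reading for t = 18 h.

Q_p = 40.9 L/s at t = 18 h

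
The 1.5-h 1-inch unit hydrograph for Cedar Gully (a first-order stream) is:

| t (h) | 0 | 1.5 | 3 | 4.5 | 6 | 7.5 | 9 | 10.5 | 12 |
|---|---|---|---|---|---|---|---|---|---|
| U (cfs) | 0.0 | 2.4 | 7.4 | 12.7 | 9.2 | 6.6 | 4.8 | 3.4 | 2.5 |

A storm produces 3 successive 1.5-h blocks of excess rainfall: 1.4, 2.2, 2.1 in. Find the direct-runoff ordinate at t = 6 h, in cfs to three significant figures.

By discrete convolution, Q_j = Σ (P_i / 1 in) · U_{j−i}.
At t = 6 h (j=4): Q = (1.4/1)·9.2 + (2.2/1)·12.7 + (2.1/1)·7.4 = 56.4 cfs.

Q ≈ 56.4 cfs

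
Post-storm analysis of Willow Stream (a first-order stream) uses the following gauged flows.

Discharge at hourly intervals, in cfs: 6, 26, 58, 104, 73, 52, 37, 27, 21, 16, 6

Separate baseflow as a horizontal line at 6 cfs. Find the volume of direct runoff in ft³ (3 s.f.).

V ≈ 1.30 × 10^6 ft³

Direct-runoff ordinates (Q − Q_b): 0.0, 20.0, 52.0, 98.0, 67.0, 46.0, 31.0, 21.0, 15.0, 10.0, 0.0 cfs.
ΣQ_DR = 360.0 cfs.
With Δt = 1 h = 3600 s, V = ΣQ_DR · Δt = 360.0 × 3600 = 1.30 × 10^6 ft³.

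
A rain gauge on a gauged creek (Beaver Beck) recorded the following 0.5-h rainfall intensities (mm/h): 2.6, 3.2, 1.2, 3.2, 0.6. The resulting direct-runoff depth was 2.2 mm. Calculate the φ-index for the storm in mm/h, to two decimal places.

φ ≈ 1.53 mm/h

Only the 3 blocks with intensity above φ contribute runoff: 2.6, 3.2, 3.2 mm/h.
Σ(I−φ)·Δt = d  ⇒  (2.6+3.2+3.2 − 3φ)·0.5 = 2.2
φ = (9.000 − 2.2/0.5) / 3 = 1.53 mm/h.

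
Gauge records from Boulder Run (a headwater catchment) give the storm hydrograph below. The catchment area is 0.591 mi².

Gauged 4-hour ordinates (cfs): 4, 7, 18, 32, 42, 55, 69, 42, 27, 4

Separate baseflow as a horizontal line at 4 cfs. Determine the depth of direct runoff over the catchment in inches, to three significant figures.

d ≈ 2.73 in

Direct runoff: 0.0, 3.0, 14.0, 28.0, 38.0, 51.0, 65.0, 38.0, 23.0, 0.0 cfs; ΣQ_DR = 260.0 cfs.
V = ΣQ_DR · Δt = 260.0 × 14400 s = 3.744 × 10^6 ft³.
Over A = 0.591 mi², depth = V / A = 2.73 in.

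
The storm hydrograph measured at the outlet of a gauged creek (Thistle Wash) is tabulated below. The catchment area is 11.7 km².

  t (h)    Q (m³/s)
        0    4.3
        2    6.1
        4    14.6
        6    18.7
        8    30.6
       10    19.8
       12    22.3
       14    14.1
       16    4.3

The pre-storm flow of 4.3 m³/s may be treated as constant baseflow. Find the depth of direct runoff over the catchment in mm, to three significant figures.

Direct runoff: 0.0, 1.8, 10.3, 14.4, 26.3, 15.5, 18.0, 9.8, 0.0 m³/s; ΣQ_DR = 96.10 m³/s.
V = ΣQ_DR · Δt = 96.10 × 7200 s = 6.919 × 10^5 m³.
Over A = 11.7 km², depth = V / A = 59.1 mm.

d ≈ 59.1 mm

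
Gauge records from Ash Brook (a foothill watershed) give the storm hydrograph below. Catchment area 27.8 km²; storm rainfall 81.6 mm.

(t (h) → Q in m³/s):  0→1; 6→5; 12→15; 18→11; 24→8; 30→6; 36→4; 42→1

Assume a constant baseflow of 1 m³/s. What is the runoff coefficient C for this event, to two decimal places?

ΣQ_DR = 43.00 m³/s; V = ΣQ_DR·Δt = 9.288 × 10^5 m³.
Runoff depth d = V / A = 33.41 mm.
C = d / P = 33.41 / 81.6 = 0.41.

C ≈ 0.41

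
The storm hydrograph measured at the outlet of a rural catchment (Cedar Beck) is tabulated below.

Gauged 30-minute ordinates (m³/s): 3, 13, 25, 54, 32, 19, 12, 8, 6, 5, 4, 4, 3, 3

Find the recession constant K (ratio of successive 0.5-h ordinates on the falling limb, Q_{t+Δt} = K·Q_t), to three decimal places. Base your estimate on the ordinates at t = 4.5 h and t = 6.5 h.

Using the recession-limb readings at t = 4.5 h and t = 6.5 h: Q falls from 5 to 3 m³/s over 4 intervals.
K = (Q₂/Q₁)^(1/4) = (3/5)^(1/4) = 0.880.

K ≈ 0.880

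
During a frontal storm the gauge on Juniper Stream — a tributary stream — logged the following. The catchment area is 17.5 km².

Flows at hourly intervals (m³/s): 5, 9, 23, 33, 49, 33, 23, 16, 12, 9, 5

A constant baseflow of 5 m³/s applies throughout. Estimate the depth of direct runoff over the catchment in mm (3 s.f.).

d ≈ 33.3 mm

Direct runoff: 0.0, 4.0, 18.0, 28.0, 44.0, 28.0, 18.0, 11.0, 7.0, 4.0, 0.0 m³/s; ΣQ_DR = 162.0 m³/s.
V = ΣQ_DR · Δt = 162.0 × 3600 s = 5.832 × 10^5 m³.
Over A = 17.5 km², depth = V / A = 33.3 mm.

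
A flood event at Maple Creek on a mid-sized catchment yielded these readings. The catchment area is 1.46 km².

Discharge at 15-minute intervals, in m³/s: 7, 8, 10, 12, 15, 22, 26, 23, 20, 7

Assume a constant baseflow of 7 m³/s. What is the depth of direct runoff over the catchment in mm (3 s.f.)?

d ≈ 49.3 mm

Direct runoff: 0.0, 1.0, 3.0, 5.0, 8.0, 15.0, 19.0, 16.0, 13.0, 0.0 m³/s; ΣQ_DR = 80.00 m³/s.
V = ΣQ_DR · Δt = 80.00 × 900 s = 72000 m³.
Over A = 1.46 km², depth = V / A = 49.3 mm.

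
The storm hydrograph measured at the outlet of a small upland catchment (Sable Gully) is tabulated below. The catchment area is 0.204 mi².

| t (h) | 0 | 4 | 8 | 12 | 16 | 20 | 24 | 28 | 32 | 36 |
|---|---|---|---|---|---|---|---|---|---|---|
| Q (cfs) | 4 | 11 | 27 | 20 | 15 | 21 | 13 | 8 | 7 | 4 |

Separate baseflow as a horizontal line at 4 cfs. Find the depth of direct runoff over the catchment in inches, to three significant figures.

d ≈ 2.73 in

Direct runoff: 0.0, 7.0, 23.0, 16.0, 11.0, 17.0, 9.0, 4.0, 3.0, 0.0 cfs; ΣQ_DR = 90.00 cfs.
V = ΣQ_DR · Δt = 90.00 × 14400 s = 1.296 × 10^6 ft³.
Over A = 0.204 mi², depth = V / A = 2.73 in.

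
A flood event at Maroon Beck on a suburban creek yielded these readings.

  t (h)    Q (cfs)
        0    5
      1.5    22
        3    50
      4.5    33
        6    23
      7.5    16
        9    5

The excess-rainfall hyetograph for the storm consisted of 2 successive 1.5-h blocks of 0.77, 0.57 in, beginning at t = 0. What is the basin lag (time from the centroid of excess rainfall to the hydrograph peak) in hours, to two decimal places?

t_L ≈ 1.61 h

Centroid of excess rainfall: t_c = Σ P_i·t̄_i / ΣP_i = 1.3881 h (block centres at 0.75, 2.25 h).
Hydrograph peak occurs at t = 3 h, so basin lag t_L = 3 − 1.3881 = 1.61 h.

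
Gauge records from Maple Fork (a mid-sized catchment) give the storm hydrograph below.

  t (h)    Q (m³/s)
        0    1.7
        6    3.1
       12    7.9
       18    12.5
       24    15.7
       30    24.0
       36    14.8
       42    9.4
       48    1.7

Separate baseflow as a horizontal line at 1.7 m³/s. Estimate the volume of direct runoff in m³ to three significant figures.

V ≈ 1.63 × 10^6 m³

Direct-runoff ordinates (Q − Q_b): 0.0, 1.4, 6.2, 10.8, 14.0, 22.3, 13.1, 7.7, 0.0 m³/s.
ΣQ_DR = 75.50 m³/s.
With Δt = 6 h = 21600 s, V = ΣQ_DR · Δt = 75.50 × 21600 = 1.63 × 10^6 m³.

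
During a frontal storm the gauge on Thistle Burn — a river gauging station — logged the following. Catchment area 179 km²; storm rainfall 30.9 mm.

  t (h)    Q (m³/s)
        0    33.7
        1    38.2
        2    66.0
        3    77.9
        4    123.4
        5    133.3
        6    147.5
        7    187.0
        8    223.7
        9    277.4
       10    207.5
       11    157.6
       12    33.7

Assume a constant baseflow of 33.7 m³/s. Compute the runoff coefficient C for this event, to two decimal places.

C ≈ 0.83

ΣQ_DR = 1269 m³/s; V = ΣQ_DR·Δt = 4.568 × 10^6 m³.
Runoff depth d = V / A = 25.52 mm.
C = d / P = 25.52 / 30.9 = 0.83.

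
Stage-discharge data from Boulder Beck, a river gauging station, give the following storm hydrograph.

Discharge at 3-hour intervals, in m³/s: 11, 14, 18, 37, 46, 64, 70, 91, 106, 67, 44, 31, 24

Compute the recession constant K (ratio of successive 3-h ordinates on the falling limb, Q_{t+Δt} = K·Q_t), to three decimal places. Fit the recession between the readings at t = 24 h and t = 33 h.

Using the recession-limb readings at t = 24 h and t = 33 h: Q falls from 106 to 31 m³/s over 3 intervals.
K = (Q₂/Q₁)^(1/3) = (31/106)^(1/3) = 0.664.

K ≈ 0.664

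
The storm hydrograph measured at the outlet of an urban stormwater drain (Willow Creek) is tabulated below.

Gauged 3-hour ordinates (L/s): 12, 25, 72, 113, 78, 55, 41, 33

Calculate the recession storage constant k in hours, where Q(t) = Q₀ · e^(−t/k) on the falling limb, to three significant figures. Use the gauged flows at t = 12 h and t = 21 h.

On the falling limb, Q drops from 78 to 33 L/s between t = 12 h and t = 21 h (Δt = 9 h).
k = −Δt / ln(Q₂/Q₁) = −9 / ln(33/78) = 10.5 h.

k ≈ 10.5 h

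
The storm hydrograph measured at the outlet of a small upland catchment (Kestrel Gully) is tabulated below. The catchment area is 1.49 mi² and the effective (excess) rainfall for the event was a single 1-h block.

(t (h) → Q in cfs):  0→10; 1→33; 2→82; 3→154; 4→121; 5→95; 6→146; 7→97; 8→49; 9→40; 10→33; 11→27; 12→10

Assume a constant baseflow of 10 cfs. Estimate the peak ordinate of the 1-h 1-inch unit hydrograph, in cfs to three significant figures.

Direct runoff: 0.0, 23.0, 72.0, 144.0, 111.0, 85.0, 136.0, 87.0, 39.0, 30.0, 23.0, 17.0, 0.0 cfs; ΣQ_DR = 767.0 cfs, peak = 144.0 cfs.
Runoff depth d = ΣQ_DR·Δt / A = 767.0 × 3600 / (1.49 mi²) = 0.7977 in.
The 1-inch UH is the DRH scaled by (1 in)/d, so U_p = 144.0 × 1/0.7977 = 181 cfs.

U_p ≈ 181 cfs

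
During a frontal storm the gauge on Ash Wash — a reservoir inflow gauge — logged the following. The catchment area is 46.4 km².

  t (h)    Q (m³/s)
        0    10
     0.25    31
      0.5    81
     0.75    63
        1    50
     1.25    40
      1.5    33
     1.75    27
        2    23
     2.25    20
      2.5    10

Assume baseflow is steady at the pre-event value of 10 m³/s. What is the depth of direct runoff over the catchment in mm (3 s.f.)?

d ≈ 5.39 mm

Direct runoff: 0.0, 21.0, 71.0, 53.0, 40.0, 30.0, 23.0, 17.0, 13.0, 10.0, 0.0 m³/s; ΣQ_DR = 278.0 m³/s.
V = ΣQ_DR · Δt = 278.0 × 900 s = 2.502 × 10^5 m³.
Over A = 46.4 km², depth = V / A = 5.39 mm.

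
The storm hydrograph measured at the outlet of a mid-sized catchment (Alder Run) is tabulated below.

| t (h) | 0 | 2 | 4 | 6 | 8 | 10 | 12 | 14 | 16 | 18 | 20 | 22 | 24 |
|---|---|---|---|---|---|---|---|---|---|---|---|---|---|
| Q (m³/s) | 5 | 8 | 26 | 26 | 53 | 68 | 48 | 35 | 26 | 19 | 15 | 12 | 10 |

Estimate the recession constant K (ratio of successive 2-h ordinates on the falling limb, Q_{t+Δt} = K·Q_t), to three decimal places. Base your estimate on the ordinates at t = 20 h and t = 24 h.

Using the recession-limb readings at t = 20 h and t = 24 h: Q falls from 15 to 10 m³/s over 2 intervals.
K = (Q₂/Q₁)^(1/2) = (10/15)^(1/2) = 0.816.

K ≈ 0.816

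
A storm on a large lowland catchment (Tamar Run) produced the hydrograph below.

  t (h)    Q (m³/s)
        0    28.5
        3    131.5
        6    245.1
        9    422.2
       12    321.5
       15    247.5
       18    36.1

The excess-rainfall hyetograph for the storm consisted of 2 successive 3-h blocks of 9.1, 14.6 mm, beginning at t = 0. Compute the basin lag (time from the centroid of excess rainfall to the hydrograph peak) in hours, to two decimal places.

Centroid of excess rainfall: t_c = Σ P_i·t̄_i / ΣP_i = 3.3481 h (block centres at 1.5, 4.5 h).
Hydrograph peak occurs at t = 9 h, so basin lag t_L = 9 − 3.3481 = 5.65 h.

t_L ≈ 5.65 h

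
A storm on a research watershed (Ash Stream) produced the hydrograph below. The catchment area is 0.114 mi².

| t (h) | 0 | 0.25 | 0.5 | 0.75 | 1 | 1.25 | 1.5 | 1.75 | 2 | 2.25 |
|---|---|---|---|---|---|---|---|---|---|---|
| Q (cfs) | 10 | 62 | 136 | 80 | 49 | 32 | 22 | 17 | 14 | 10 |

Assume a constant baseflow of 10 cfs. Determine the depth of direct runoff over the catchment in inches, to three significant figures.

d ≈ 1.13 in

Direct runoff: 0.0, 52.0, 126.0, 70.0, 39.0, 22.0, 12.0, 7.0, 4.0, 0.0 cfs; ΣQ_DR = 332.0 cfs.
V = ΣQ_DR · Δt = 332.0 × 900 s = 2.988 × 10^5 ft³.
Over A = 0.114 mi², depth = V / A = 1.13 in.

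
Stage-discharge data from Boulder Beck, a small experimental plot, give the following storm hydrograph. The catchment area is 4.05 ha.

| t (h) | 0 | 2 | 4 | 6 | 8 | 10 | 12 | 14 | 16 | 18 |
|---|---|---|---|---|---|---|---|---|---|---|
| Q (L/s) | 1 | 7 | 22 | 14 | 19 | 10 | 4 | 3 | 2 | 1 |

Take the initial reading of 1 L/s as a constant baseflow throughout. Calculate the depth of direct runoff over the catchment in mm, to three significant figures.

Direct runoff: 0.0, 6.0, 21.0, 13.0, 18.0, 9.0, 3.0, 2.0, 1.0, 0.0 L/s; ΣQ_DR = 73.00 L/s.
V = ΣQ_DR · Δt = 73.00 × 7200 s = 5.256 × 10^5 L.
Over A = 4.05 ha, depth = V / A = 13.0 mm.

d ≈ 13.0 mm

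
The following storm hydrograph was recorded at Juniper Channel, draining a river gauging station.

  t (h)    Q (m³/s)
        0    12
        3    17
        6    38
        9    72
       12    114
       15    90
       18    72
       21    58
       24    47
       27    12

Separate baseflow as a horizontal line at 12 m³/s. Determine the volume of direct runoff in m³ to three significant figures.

Direct-runoff ordinates (Q − Q_b): 0.0, 5.0, 26.0, 60.0, 102.0, 78.0, 60.0, 46.0, 35.0, 0.0 m³/s.
ΣQ_DR = 412.0 m³/s.
With Δt = 3 h = 10800 s, V = ΣQ_DR · Δt = 412.0 × 10800 = 4.45 × 10^6 m³.

V ≈ 4.45 × 10^6 m³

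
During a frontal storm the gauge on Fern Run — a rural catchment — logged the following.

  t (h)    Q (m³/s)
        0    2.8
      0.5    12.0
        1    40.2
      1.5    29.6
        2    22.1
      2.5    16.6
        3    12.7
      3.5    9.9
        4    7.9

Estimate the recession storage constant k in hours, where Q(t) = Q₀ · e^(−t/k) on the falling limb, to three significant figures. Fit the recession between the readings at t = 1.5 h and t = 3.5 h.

k ≈ 1.83 h

On the falling limb, Q drops from 29.6 to 9.9 m³/s between t = 1.5 h and t = 3.5 h (Δt = 2 h).
k = −Δt / ln(Q₂/Q₁) = −2 / ln(9.9/29.6) = 1.83 h.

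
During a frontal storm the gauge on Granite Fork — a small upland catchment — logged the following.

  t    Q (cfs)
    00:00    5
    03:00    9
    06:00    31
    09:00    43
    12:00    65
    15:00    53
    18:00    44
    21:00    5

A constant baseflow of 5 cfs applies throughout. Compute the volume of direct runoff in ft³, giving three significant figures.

Direct-runoff ordinates (Q − Q_b): 0.0, 4.0, 26.0, 38.0, 60.0, 48.0, 39.0, 0.0 cfs.
ΣQ_DR = 215.0 cfs.
With Δt = 3 h = 10800 s, V = ΣQ_DR · Δt = 215.0 × 10800 = 2.32 × 10^6 ft³.

V ≈ 2.32 × 10^6 ft³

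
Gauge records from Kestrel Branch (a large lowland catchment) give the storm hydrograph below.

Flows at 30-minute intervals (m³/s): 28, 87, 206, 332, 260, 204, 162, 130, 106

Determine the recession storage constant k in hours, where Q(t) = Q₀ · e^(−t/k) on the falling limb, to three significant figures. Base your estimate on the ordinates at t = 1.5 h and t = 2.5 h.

On the falling limb, Q drops from 332 to 204 m³/s between t = 1.5 h and t = 2.5 h (Δt = 1 h).
k = −Δt / ln(Q₂/Q₁) = −1 / ln(204/332) = 2.05 h.

k ≈ 2.05 h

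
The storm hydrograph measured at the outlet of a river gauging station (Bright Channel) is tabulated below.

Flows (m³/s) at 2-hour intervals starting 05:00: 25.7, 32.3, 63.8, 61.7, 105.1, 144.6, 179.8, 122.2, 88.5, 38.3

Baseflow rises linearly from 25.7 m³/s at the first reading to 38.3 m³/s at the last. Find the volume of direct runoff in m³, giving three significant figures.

Direct-runoff ordinates (Q − Q_b): 0.00, 5.20, 35.30, 31.80, 73.80, 111.90, 145.70, 86.70, 51.60, 0.00 m³/s.
ΣQ_DR = 542.0 m³/s.
With Δt = 2 h = 7200 s, V = ΣQ_DR · Δt = 542.0 × 7200 = 3.90 × 10^6 m³.

V ≈ 3.90 × 10^6 m³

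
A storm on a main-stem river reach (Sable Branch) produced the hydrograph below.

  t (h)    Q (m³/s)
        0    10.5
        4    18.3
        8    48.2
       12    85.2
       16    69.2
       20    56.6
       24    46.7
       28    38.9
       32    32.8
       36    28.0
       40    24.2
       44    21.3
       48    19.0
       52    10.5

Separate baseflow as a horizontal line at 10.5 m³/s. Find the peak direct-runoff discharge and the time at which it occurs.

Subtracting baseflow gives direct-runoff ordinates: 0.0, 7.8, 37.7, 74.7, 58.7, 46.1, 36.2, 28.4, 22.3, 17.5, 13.7, 10.8, 8.5, 0.0 m³/s.
The maximum is 74.7 m³/s, occurring at the reading for t = 12 h.

Q_p = 74.7 m³/s at t = 12 h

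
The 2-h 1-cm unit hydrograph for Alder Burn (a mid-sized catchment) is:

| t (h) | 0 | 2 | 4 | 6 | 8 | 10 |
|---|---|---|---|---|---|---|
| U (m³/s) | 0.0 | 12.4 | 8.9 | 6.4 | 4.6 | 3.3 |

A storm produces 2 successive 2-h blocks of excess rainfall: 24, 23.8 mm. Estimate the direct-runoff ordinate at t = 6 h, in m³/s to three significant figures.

Q ≈ 36.5 m³/s

By discrete convolution, Q_j = Σ (P_i / 10 mm) · U_{j−i}.
At t = 6 h (j=3): Q = (24/10)·6.4 + (23.8/10)·8.9 = 36.5 m³/s.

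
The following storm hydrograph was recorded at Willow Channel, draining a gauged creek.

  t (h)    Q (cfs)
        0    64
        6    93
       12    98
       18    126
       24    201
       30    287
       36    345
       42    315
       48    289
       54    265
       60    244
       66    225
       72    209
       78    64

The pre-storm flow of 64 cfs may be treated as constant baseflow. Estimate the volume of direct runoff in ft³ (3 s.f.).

Direct-runoff ordinates (Q − Q_b): 0.0, 29.0, 34.0, 62.0, 137.0, 223.0, 281.0, 251.0, 225.0, 201.0, 180.0, 161.0, 145.0, 0.0 cfs.
ΣQ_DR = 1929 cfs.
With Δt = 6 h = 21600 s, V = ΣQ_DR · Δt = 1929 × 21600 = 4.17 × 10^7 ft³.

V ≈ 4.17 × 10^7 ft³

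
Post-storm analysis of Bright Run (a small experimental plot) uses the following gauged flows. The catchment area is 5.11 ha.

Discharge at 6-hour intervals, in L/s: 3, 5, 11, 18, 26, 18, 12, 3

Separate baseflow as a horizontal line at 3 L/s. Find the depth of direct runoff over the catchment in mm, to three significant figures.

d ≈ 30.4 mm

Direct runoff: 0.0, 2.0, 8.0, 15.0, 23.0, 15.0, 9.0, 0.0 L/s; ΣQ_DR = 72.00 L/s.
V = ΣQ_DR · Δt = 72.00 × 21600 s = 1.555 × 10^6 L.
Over A = 5.11 ha, depth = V / A = 30.4 mm.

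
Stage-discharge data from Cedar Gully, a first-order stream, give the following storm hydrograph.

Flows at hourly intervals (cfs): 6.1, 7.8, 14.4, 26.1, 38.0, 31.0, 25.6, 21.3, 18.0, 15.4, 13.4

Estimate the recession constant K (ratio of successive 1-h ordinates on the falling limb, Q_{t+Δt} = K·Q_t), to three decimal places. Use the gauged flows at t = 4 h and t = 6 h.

K ≈ 0.821

Using the recession-limb readings at t = 4 h and t = 6 h: Q falls from 38.0 to 25.6 cfs over 2 intervals.
K = (Q₂/Q₁)^(1/2) = (25.6/38.0)^(1/2) = 0.821.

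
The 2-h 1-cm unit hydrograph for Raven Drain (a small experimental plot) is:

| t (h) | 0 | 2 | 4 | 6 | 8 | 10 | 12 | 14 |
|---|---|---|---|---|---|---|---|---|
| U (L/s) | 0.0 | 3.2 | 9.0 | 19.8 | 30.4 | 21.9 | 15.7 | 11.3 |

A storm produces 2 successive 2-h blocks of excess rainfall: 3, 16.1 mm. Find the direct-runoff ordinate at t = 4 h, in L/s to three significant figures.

By discrete convolution, Q_j = Σ (P_i / 10 mm) · U_{j−i}.
At t = 4 h (j=2): Q = (3/10)·9.0 + (16.1/10)·3.2 = 7.85 L/s.

Q ≈ 7.85 L/s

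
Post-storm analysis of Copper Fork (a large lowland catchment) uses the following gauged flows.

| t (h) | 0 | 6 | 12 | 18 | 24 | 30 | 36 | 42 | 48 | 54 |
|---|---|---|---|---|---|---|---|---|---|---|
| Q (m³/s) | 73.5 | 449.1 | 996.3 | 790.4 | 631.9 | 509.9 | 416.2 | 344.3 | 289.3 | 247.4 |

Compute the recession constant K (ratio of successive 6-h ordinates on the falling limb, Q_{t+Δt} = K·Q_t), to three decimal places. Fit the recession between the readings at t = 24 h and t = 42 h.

K ≈ 0.817

Using the recession-limb readings at t = 24 h and t = 42 h: Q falls from 631.9 to 344.3 m³/s over 3 intervals.
K = (Q₂/Q₁)^(1/3) = (344.3/631.9)^(1/3) = 0.817.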